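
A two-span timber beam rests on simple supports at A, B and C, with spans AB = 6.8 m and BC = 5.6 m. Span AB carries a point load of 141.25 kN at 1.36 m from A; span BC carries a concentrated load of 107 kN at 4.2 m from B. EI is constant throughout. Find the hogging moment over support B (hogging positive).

M_B = 82.28 kN·m

Release continuity at B by inserting a hinge; the redundant is the internal moment M_B. The primary structure is two simply-supported spans AB and BC.
Rotations at B on the released spans (each span's end-slope, ×1/EI):
  span AB: point load 141.25 at a = 1.36: Pab(L + a)/(6LEI) = 209/EI
  span BC: point load 107 at a = 4.2: Pab(L + b)/(6LEI) = 131.1/EI
  relative rotation θ_0 = (209 + 131.1)/EI = 340.1/EI
A unit hogging moment at B produces rotation L₁/(3EI) + L₂/(3EI) = 4.133/EI.
Compatibility: M_B·(L₁+L₂)/(3EI) = θ_0, giving M_B = 82.28 kN·m (hogging).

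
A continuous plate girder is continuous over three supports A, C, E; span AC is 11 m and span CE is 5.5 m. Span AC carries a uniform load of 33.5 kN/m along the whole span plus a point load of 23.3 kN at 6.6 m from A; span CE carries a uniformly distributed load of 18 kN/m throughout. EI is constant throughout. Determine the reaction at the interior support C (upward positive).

R_C = 355 kN

Release continuity at C by inserting a hinge; the redundant is the internal moment M_C. The primary structure is two simply-supported spans AC and CE.
Discontinuity in slope at C on the released structure — sum the simple-span end rotations:
  span AC: UDL 33.5: wL³/(24EI) = 1858/EI
  span AC: point load 23.3 at a = 6.6: Pab(L + a)/(6LEI) = 180.4/EI
  span CE: UDL 18: wL³/(24EI) = 124.8/EI
  relative rotation θ_0 = (2038 + 124.8)/EI = 2163/EI
A unit hogging moment at C produces rotation L₁/(3EI) + L₂/(3EI) = 5.5/EI.
Slope continuity at C: θ_0 = M_C·5.5/EI, so M_C = 2163/5.5 = 393.3 kN·m (hogging).
Span AC, ΣM about A with M_C applied at C: R_C^{AC}·11 = 2181 + 393.3, so R_C^{AC} = 234 kN and R_A = 391.8 − 234 = 157.8 kN.
Span CE, ΣM about E: R_C^{CE}·5.5 = 272.2 + 393.3, so R_C^{CE} = 121 kN and R_E = 99 − 121 = -22.01 kN.
R_C = 234 + 121 = 355 kN.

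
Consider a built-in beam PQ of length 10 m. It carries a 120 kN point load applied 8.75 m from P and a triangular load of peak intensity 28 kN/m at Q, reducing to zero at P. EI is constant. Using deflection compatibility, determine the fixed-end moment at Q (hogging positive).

M_Q = 254.8 kN·m

Take the two fixed-end moments M_P, M_Q as redundants; the released structure is the simple span PQ.
On the primary (simply-supported) span, the end slopes from the loading are:
  at P: point load 120 at a = 8.75: Pab(L + b)/(6LEI) = 246.1/EI
  at Q: point load 120 at a = 8.75: Pab(L + a)/(6LEI) = 410.2/EI
  at P: triangular load, peak 28: 7w₀L³/(360EI) = 544.4/EI
  at Q: triangular load, peak 28: w₀L³/(45EI) = 622.2/EI
  θ_P0 = 790.5/EI,  θ_Q0 = 1032/EI
Flexibility coefficients: a unit moment at one end gives L/(3EI) there and L/(6EI) at the far end, so f₁₁ = f₂₂ = 3.333/EI and f₁₂ = f₂₁ = 1.667/EI.
Compatibility — zero rotation at each built-in end:
  3.333 M_P + 1.667 M_Q = 790.5
  1.667 M_P + 3.333 M_Q = 1032
Solving the pair gives M_P = 109.7 kN·m and M_Q = 254.8 kN·m (hogging).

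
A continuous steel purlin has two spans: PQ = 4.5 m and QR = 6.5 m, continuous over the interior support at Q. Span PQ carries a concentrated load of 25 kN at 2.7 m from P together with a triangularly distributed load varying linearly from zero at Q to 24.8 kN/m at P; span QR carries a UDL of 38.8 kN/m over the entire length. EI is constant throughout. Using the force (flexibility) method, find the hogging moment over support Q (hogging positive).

Insert a hinge at Q; M_Q is the redundant, and each span becomes simply supported.
Discontinuity in slope at Q on the released structure — sum the simple-span end rotations:
  span PQ: point load 25 at a = 2.7: Pab(L + a)/(6LEI) = 32.4/EI
  span PQ: triangular load, peak 24.8: 7w₀L³/(360EI) = 43.94/EI
  span QR: UDL 38.8: wL³/(24EI) = 444/EI
  relative rotation θ_0 = (76.34 + 444)/EI = 520.3/EI
A unit hogging moment at Q produces rotation L₁/(3EI) + L₂/(3EI) = 3.667/EI.
Compatibility: M_Q·(L₁+L₂)/(3EI) = θ_0, giving M_Q = 141.9 kN·m (hogging).

M_Q = 141.9 kN·m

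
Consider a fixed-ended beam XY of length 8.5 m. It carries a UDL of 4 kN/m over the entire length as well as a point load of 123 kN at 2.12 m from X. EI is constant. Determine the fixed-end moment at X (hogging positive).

Take the two fixed-end moments M_X, M_Y as redundants; the released structure is the simple span XY.
Simple-span end rotations at X and Y under the given loads:
  at X: UDL 4: wL³/(24EI) = 102.4/EI
  at Y: UDL 4: wL³/(24EI) = 102.4/EI
  at X: point load 123 at a = 2.12: Pab(L + b)/(6LEI) = 485.4/EI
  at Y: point load 123 at a = 2.12: Pab(L + a)/(6LEI) = 346.4/EI
  θ_X0 = 587.7/EI,  θ_Y0 = 448.8/EI
Flexibility coefficients: a unit moment at one end gives L/(3EI) there and L/(6EI) at the far end, so f₁₁ = f₂₂ = 2.833/EI and f₁₂ = f₂₁ = 1.417/EI.
Compatibility — zero rotation at each built-in end:
  2.833 M_X + 1.417 M_Y = 587.7
  1.417 M_X + 2.833 M_Y = 448.8
Solving the pair gives M_X = 171 kN·m and M_Y = 72.9 kN·m (hogging).

M_X = 171 kN·m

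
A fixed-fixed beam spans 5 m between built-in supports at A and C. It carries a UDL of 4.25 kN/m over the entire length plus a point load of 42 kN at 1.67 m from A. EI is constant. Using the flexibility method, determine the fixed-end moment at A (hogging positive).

Take the two fixed-end moments M_A, M_C as redundants; the released structure is the simple span AC.
On the primary (simply-supported) span, the end slopes from the loading are:
  at A: UDL 4.25: wL³/(24EI) = 22.14/EI
  at C: UDL 4.25: wL³/(24EI) = 22.14/EI
  at A: point load 42 at a = 1.67: Pab(L + b)/(6LEI) = 64.85/EI
  at C: point load 42 at a = 1.67: Pab(L + a)/(6LEI) = 51.93/EI
  θ_A0 = 86.99/EI,  θ_C0 = 74.06/EI
Flexibility coefficients: a unit moment at one end gives L/(3EI) there and L/(6EI) at the far end, so f₁₁ = f₂₂ = 1.667/EI and f₁₂ = f₂₁ = 0.8333/EI.
Compatibility — zero rotation at each built-in end:
  1.667 M_A + 0.8333 M_C = 86.99
  0.8333 M_A + 1.667 M_C = 74.06
Solving the pair gives M_A = 39.97 kN·m and M_C = 24.46 kN·m (hogging).

M_A = 39.97 kN·m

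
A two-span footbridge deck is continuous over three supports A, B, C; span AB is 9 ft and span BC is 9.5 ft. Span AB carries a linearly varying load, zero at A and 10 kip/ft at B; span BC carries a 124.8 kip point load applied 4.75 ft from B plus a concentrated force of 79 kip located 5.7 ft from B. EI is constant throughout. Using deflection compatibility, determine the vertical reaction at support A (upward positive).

R_A = -7.797 kip

Release continuity at B by inserting a hinge; the redundant is the internal moment M_B. The primary structure is two simply-supported spans AB and BC.
Rotations at B on the released spans (each span's end-slope, ×1/EI):
  span AB: triangular load, peak 10: w₀L³/(45EI) = 162/EI
  span BC: point load 124.8 at a = 4.75: Pab(L + b)/(6LEI) = 704/EI
  span BC: point load 79 at a = 5.7: Pab(L + b)/(6LEI) = 399.3/EI
  relative rotation θ_0 = (162 + 1103)/EI = 1265/EI
A unit hogging moment at B produces rotation L₁/(3EI) + L₂/(3EI) = 6.167/EI.
Compatibility: M_B·(L₁+L₂)/(3EI) = θ_0, giving M_B = 205.2 kip·ft (hogging).
Span AB, ΣM about A with M_B applied at B: R_B^{AB}·9 = 270 + 205.2, so R_B^{AB} = 52.8 kip and R_A = 45 − 52.8 = -7.797 kip.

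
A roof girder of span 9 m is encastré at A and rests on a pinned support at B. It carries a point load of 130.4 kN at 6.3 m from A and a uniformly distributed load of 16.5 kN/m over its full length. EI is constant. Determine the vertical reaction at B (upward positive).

Remove the prop at B; the released (primary) structure is a cantilever built in at A.
Primary-structure tip deflection at B by superposition:
  point load 130.4 at a = 6.3: Pa²(3L − a)/(6EI) = 17856/EI
  UDL 16.5: wL⁴/(8EI) = 13532/EI
  δ_0 = 31388/EI
Flexibility coefficient — unit upward force at B: δ_{BB} = L³/(3EI) = 243/EI.
The prop prevents deflection at B: R_B = δ_0/δ_{BB} = 31388/243 = 129.2 kN.

R_B = 129.2 kN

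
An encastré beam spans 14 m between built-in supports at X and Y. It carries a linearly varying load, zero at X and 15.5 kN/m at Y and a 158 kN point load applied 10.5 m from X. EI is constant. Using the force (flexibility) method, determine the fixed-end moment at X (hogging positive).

M_X = 205 kN·m

Release both end moments; the primary structure is a simply-supported span XY with redundants M_X and M_Y.
Simple-span end rotations at X and Y under the given loads:
  at X: triangular load, peak 15.5: 7w₀L³/(360EI) = 827/EI
  at Y: triangular load, peak 15.5: w₀L³/(45EI) = 945.2/EI
  at X: point load 158 at a = 10.5: Pab(L + b)/(6LEI) = 1210/EI
  at Y: point load 158 at a = 10.5: Pab(L + a)/(6LEI) = 1694/EI
  θ_X0 = 2037/EI,  θ_Y0 = 2639/EI
Flexibility coefficients: a unit moment at one end gives L/(3EI) there and L/(6EI) at the far end, so f₁₁ = f₂₂ = 4.667/EI and f₁₂ = f₂₁ = 2.333/EI.
Compatibility — zero rotation at each built-in end:
  4.667 M_X + 2.333 M_Y = 2037
  2.333 M_X + 4.667 M_Y = 2639
Solving the pair gives M_X = 205 kN·m and M_Y = 463 kN·m (hogging).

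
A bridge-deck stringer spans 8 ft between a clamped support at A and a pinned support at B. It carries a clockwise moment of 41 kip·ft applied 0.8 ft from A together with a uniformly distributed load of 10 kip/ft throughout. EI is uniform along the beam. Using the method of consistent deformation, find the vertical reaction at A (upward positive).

R_A = 48.54 kip

Choose R_B as the redundant. The primary structure is the cantilever fixed at A.
Free-end deflection of the primary structure under the applied loading (downward +):
  clockwise couple 41 at a = 0.8: M₀a(2L − a)/(2EI) = 249.3/EI
  UDL 10: wL⁴/(8EI) = 5120/EI
  δ_0 = 5369/EI
Tip deflection under a unit load at B: L³/(3EI) = 170.7/EI.
The prop prevents deflection at B: R_B = δ_0/δ_{BB} = 5369/170.7 = 31.46 kip.
Vertical equilibrium: R_A = ΣP − R_B = 80 − 31.46 = 48.54 kip.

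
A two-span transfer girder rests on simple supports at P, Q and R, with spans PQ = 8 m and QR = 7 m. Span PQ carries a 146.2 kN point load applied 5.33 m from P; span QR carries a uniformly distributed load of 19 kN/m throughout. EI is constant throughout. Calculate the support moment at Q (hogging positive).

M_Q = 169.9 kN·m

Insert a hinge at Q; M_Q is the redundant, and each span becomes simply supported.
Discontinuity in slope at Q on the released structure — sum the simple-span end rotations:
  span PQ: point load 146.2 at a = 5.33: Pab(L + a)/(6LEI) = 577.8/EI
  span QR: UDL 19: wL³/(24EI) = 271.5/EI
  relative rotation θ_0 = (577.8 + 271.5)/EI = 849.3/EI
A unit hogging moment at Q produces rotation L₁/(3EI) + L₂/(3EI) = 5/EI.
Slope continuity at Q: θ_0 = M_Q·5/EI, so M_Q = 849.3/5 = 169.9 kN·m (hogging).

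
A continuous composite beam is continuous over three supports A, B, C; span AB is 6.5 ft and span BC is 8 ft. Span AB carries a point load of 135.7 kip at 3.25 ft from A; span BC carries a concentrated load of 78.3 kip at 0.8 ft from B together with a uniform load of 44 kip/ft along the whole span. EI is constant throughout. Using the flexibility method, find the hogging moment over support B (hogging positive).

Release continuity at B by inserting a hinge; the redundant is the internal moment M_B. The primary structure is two simply-supported spans AB and BC.
Discontinuity in slope at B on the released structure — sum the simple-span end rotations:
  span AB: point load 135.7 at a = 3.25: Pab(L + a)/(6LEI) = 358.3/EI
  span BC: point load 78.3 at a = 0.8: Pab(L + b)/(6LEI) = 142.8/EI
  span BC: UDL 44: wL³/(24EI) = 938.7/EI
  relative rotation θ_0 = (358.3 + 1081)/EI = 1440/EI
A unit hogging moment at B produces rotation L₁/(3EI) + L₂/(3EI) = 4.833/EI.
Slope continuity at B: θ_0 = M_B·4.833/EI, so M_B = 1440/4.833 = 297.9 kip·ft (hogging).

M_B = 297.9 kip·ft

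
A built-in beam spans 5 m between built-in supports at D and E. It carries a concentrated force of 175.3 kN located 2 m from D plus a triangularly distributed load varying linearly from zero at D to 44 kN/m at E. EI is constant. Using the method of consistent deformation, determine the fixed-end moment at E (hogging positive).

Take the two fixed-end moments M_D, M_E as redundants; the released structure is the simple span DE.
End rotations of the released simple span under the applied load (×1/EI):
  at D: point load 175.3 at a = 2: Pab(L + b)/(6LEI) = 280.5/EI
  at E: point load 175.3 at a = 2: Pab(L + a)/(6LEI) = 245.4/EI
  at D: triangular load, peak 44: 7w₀L³/(360EI) = 106.9/EI
  at E: triangular load, peak 44: w₀L³/(45EI) = 122.2/EI
  θ_D0 = 387.4/EI,  θ_E0 = 367.6/EI
Flexibility coefficients: a unit moment at one end gives L/(3EI) there and L/(6EI) at the far end, so f₁₁ = f₂₂ = 1.667/EI and f₁₂ = f₂₁ = 0.8333/EI.
Compatibility — zero rotation at each built-in end:
  1.667 M_D + 0.8333 M_E = 387.4
  0.8333 M_D + 1.667 M_E = 367.6
Solving the pair gives M_D = 162.9 kN·m and M_E = 139.1 kN·m (hogging).

M_E = 139.1 kN·m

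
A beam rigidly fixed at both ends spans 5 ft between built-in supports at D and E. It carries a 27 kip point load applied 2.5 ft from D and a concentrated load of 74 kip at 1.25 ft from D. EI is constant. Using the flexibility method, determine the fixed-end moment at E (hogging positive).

Take the two fixed-end moments M_D, M_E as redundants; the released structure is the simple span DE.
On the primary (simply-supported) span, the end slopes from the loading are:
  at D: point load 27 at a = 2.5: Pab(L + b)/(6LEI) = 42.19/EI
  at E: point load 27 at a = 2.5: Pab(L + a)/(6LEI) = 42.19/EI
  at D: point load 74 at a = 1.25: Pab(L + b)/(6LEI) = 101.2/EI
  at E: point load 74 at a = 1.25: Pab(L + a)/(6LEI) = 72.27/EI
  θ_D0 = 143.4/EI,  θ_E0 = 114.5/EI
Flexibility coefficients: a unit moment at one end gives L/(3EI) there and L/(6EI) at the far end, so f₁₁ = f₂₂ = 1.667/EI and f₁₂ = f₂₁ = 0.8333/EI.
Compatibility — zero rotation at each built-in end:
  1.667 M_D + 0.8333 M_E = 143.4
  0.8333 M_D + 1.667 M_E = 114.5
Solving the pair gives M_D = 68.91 kip·ft and M_E = 34.22 kip·ft (hogging).

M_E = 34.22 kip·ft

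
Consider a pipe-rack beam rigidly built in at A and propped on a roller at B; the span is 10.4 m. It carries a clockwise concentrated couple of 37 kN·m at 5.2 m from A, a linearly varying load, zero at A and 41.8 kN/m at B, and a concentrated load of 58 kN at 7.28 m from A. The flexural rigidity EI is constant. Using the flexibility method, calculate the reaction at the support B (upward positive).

Take the reaction at B as the redundant and release it; the primary structure is a cantilever fixed at A.
Free-end deflection of the primary structure under the applied loading (downward +):
  clockwise couple 37 at a = 5.2: M₀a(2L − a)/(2EI) = 1501/EI
  triangular load, peak 41.8 at the free end: 11w₀L⁴/(120EI) = 44825/EI
  point load 58 at a = 7.28: Pa²(3L − a)/(6EI) = 12255/EI
  δ_0 = 58580/EI
Flexibility coefficient — unit upward force at B: δ_{BB} = L³/(3EI) = 375/EI.
The prop prevents deflection at B: R_B = δ_0/δ_{BB} = 58580/375 = 156.2 kN.

R_B = 156.2 kN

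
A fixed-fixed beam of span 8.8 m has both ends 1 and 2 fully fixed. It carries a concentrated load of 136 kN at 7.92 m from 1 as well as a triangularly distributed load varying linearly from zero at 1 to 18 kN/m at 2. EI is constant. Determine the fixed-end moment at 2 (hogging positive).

M_2 = 166.6 kN·m

Take the two fixed-end moments M_1, M_2 as redundants; the released structure is the simple span 12.
On the primary (simply-supported) span, the end slopes from the loading are:
  at 1: point load 136 at a = 7.92: Pab(L + b)/(6LEI) = 173.8/EI
  at 2: point load 136 at a = 7.92: Pab(L + a)/(6LEI) = 300.2/EI
  at 1: triangular load, peak 18: 7w₀L³/(360EI) = 238.5/EI
  at 2: triangular load, peak 18: w₀L³/(45EI) = 272.6/EI
  θ_10 = 412.3/EI,  θ_20 = 572.7/EI
Flexibility coefficients: a unit moment at one end gives L/(3EI) there and L/(6EI) at the far end, so f₁₁ = f₂₂ = 2.933/EI and f₁₂ = f₂₁ = 1.467/EI.
Compatibility — zero rotation at each built-in end:
  2.933 M_1 + 1.467 M_2 = 412.3
  1.467 M_1 + 2.933 M_2 = 572.7
Solving the pair gives M_1 = 57.24 kN·m and M_2 = 166.6 kN·m (hogging).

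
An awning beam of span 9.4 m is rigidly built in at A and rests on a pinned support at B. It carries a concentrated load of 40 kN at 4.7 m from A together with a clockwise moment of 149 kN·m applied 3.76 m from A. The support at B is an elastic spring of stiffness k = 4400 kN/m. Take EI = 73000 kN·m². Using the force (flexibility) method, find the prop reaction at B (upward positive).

R_B = 26.15 kN

Choose R_B as the redundant. The primary structure is the cantilever fixed at A.
Free-end deflection of the primary structure under the applied loading (downward +):
  point load 40 at a = 4.7: Pa²(3L − a)/(6EI) = 3461/EI
  clockwise couple 149 at a = 3.76: M₀a(2L − a)/(2EI) = 4213/EI
  δ_0 = 7674/EI
Flexibility coefficient — unit upward force at B: δ_{BB} = L³/(3EI) = 276.9/EI.
With EI = 73000 kN·m²: δ_0 = 0.10512 m and δ_{BB} = 0.003793 m/kN.
Compatibility — the spring shortens by R_B/k under the reaction it provides: δ_0 − R_B·δ_{BB} = R_B/k. With 1/k = 0.000227 m/kN, R_B = δ_0 / (δ_{BB} + 1/k) = 0.10512 / (0.003793 + 0.000227) = 26.15 kN.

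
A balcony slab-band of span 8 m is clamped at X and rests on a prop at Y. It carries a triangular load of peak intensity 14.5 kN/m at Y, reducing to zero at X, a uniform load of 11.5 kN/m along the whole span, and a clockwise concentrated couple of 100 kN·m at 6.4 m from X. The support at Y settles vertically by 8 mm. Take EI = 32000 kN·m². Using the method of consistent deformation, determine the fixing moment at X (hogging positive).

M_X = 114.1 kN·m

Remove the prop at Y; the released (primary) structure is a cantilever built in at X.
Downward deflection at the released point Y due to the loads:
  triangular load, peak 14.5 at the free end: 11w₀L⁴/(120EI) = 5444/EI
  UDL 11.5: wL⁴/(8EI) = 5888/EI
  clockwise couple 100 at a = 6.4: M₀a(2L − a)/(2EI) = 3072/EI
  δ_0 = 14404/EI
Tip deflection under a unit load at Y: L³/(3EI) = 170.7/EI.
With EI = 32000 kN·m²: δ_0 = 0.45013 m and δ_{YY} = 0.005333 m/kN.
Compatibility — the beam at Y must follow the support down by 0.008 m: δ_0 − R_Y·δ_{YY} = 0.008, so R_Y = (0.45013 − 0.008)/0.005333 = 82.9 kN.
Moment equilibrium about X: M_X = Σ(load moments about X) − R_Y·L = 777.3 − 82.9×8 = 114.1 kN·m.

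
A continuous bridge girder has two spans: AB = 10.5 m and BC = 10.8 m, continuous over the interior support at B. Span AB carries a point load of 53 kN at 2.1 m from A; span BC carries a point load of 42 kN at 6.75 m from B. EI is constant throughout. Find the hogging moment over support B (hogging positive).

Insert a hinge at B; M_B is the redundant, and each span becomes simply supported.
End slopes at the hinge B, treating each span as simply supported:
  span AB: point load 53 at a = 2.1: Pab(L + a)/(6LEI) = 187/EI
  span BC: point load 42 at a = 6.75: Pab(L + b)/(6LEI) = 263.1/EI
  relative rotation θ_0 = (187 + 263.1)/EI = 450.1/EI
A unit hogging moment at B produces rotation L₁/(3EI) + L₂/(3EI) = 7.1/EI.
Compatibility: M_B·(L₁+L₂)/(3EI) = θ_0, giving M_B = 63.4 kN·m (hogging).

M_B = 63.4 kN·m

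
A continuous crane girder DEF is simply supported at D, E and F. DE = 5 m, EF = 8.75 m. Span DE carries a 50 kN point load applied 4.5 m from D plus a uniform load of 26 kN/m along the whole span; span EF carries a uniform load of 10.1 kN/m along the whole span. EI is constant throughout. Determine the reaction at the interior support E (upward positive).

R_E = 185.2 kN

Take M_E as the redundant. Released structure: two simple spans DE and EF with a hinge at E.
Rotations at E on the released spans (each span's end-slope, ×1/EI):
  span DE: point load 50 at a = 4.5: Pab(L + a)/(6LEI) = 35.62/EI
  span DE: UDL 26: wL³/(24EI) = 135.4/EI
  span EF: UDL 10.1: wL³/(24EI) = 281.9/EI
  relative rotation θ_0 = (171 + 281.9)/EI = 453/EI
A unit hogging moment at E produces rotation L₁/(3EI) + L₂/(3EI) = 4.583/EI.
Compatibility: M_E·(L₁+L₂)/(3EI) = θ_0, giving M_E = 98.83 kN·m (hogging).
Span DE, ΣM about D with M_E applied at E: R_E^{DE}·5 = 550 + 98.83, so R_E^{DE} = 129.8 kN and R_D = 180 − 129.8 = 50.23 kN.
Span EF, ΣM about F: R_E^{EF}·8.75 = 386.6 + 98.83, so R_E^{EF} = 55.48 kN and R_F = 88.38 − 55.48 = 32.89 kN.
R_E = 129.8 + 55.48 = 185.2 kN.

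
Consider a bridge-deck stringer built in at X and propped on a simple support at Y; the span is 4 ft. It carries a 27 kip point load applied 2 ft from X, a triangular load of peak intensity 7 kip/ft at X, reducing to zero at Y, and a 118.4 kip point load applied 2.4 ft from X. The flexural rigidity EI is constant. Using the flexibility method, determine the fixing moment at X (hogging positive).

M_X = 107.3 kip·ft

Take the reaction at Y as the redundant and release it; the primary structure is a cantilever fixed at X.
Free-end deflection of the primary structure under the applied loading (downward +):
  point load 27 at a = 2: Pa²(3L − a)/(6EI) = 180/EI
  triangular load, peak 7 at the fixed end: w₀L⁴/(30EI) = 59.73/EI
  point load 118.4 at a = 2.4: Pa²(3L − a)/(6EI) = 1091/EI
  δ_0 = 1331/EI
Flexibility coefficient — unit upward force at Y: δ_{YY} = L³/(3EI) = 21.33/EI.
Compatibility at Y: δ_0 − R_Y·δ_{YY} = 0, so R_Y = 1331/21.33 = 62.39 kip.
Moment equilibrium about X: M_X = Σ(load moments about X) − R_Y·L = 356.8 − 62.39×4 = 107.3 kip·ft.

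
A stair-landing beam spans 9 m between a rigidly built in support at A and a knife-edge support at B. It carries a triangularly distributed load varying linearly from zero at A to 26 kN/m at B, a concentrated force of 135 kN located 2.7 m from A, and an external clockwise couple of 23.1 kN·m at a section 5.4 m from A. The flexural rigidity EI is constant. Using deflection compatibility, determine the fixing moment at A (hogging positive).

Take the reaction at B as the redundant and release it; the primary structure is a cantilever fixed at A.
Primary-structure tip deflection at B by superposition:
  triangular load, peak 26 at the free end: 11w₀L⁴/(120EI) = 15637/EI
  point load 135 at a = 2.7: Pa²(3L − a)/(6EI) = 3986/EI
  clockwise couple 23.1 at a = 5.4: M₀a(2L − a)/(2EI) = 785.9/EI
  δ_0 = 20409/EI
Flexibility coefficient — unit upward force at B: δ_{BB} = L³/(3EI) = 243/EI.
Compatibility at B: δ_0 − R_B·δ_{BB} = 0, so R_B = 20409/243 = 83.99 kN.
Moment equilibrium about A: M_A = Σ(load moments about A) − R_B·L = 1090 − 83.99×9 = 333.7 kN·m.

M_A = 333.7 kN·m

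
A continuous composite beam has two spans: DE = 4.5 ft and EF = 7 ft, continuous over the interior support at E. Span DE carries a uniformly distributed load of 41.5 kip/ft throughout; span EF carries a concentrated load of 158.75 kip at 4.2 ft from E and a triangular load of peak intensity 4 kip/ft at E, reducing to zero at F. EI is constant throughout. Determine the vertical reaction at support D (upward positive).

R_D = 57.22 kip

Insert a hinge at E; M_E is the redundant, and each span becomes simply supported.
End slopes at the hinge E, treating each span as simply supported:
  span DE: UDL 41.5: wL³/(24EI) = 157.6/EI
  span EF: point load 158.75 at a = 4.2: Pab(L + b)/(6LEI) = 435.6/EI
  span EF: triangular load, peak 4: w₀L³/(45EI) = 30.49/EI
  relative rotation θ_0 = (157.6 + 466.1)/EI = 623.7/EI
A unit hogging moment at E produces rotation L₁/(3EI) + L₂/(3EI) = 3.833/EI.
Compatibility: M_E·(L₁+L₂)/(3EI) = θ_0, giving M_E = 162.7 kip·ft (hogging).
Span DE, ΣM about D with M_E applied at E: R_E^{DE}·4.5 = 420.2 + 162.7, so R_E^{DE} = 129.5 kip and R_D = 186.8 − 129.5 = 57.22 kip.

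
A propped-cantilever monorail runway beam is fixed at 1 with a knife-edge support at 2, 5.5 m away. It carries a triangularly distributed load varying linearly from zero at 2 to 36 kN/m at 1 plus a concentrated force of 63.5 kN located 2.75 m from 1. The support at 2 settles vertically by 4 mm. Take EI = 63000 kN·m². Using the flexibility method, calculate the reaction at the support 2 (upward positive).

R_2 = 35.1 kN

Take the reaction at 2 as the redundant and release it; the primary structure is a cantilever fixed at 1.
Free-end deflection of the primary structure under the applied loading (downward +):
  triangular load, peak 36 at the fixed end: w₀L⁴/(30EI) = 1098/EI
  point load 63.5 at a = 2.75: Pa²(3L − a)/(6EI) = 1101/EI
  δ_0 = 2199/EI
Tip deflection under a unit load at 2: L³/(3EI) = 55.46/EI.
With EI = 63000 kN·m²: δ_0 = 0.034898 m and δ_{22} = 0.00088 m/kN.
Compatibility — the beam at 2 must follow the support down by 0.004 m: δ_0 − R_2·δ_{22} = 0.004, so R_2 = (0.034898 − 0.004)/0.00088 = 35.1 kN.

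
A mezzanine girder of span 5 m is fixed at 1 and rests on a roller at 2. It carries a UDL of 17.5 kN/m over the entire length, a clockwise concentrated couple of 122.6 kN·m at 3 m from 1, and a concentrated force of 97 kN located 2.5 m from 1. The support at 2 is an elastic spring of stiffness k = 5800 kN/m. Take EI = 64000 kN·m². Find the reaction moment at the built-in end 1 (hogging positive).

M_1 = 212.2 kN·m

Release the roller at 2. Primary structure: cantilever fixed at 1.
Free-end deflection of the primary structure under the applied loading (downward +):
  UDL 17.5: wL⁴/(8EI) = 1367/EI
  clockwise couple 122.6 at a = 3: M₀a(2L − a)/(2EI) = 1287/EI
  point load 97 at a = 2.5: Pa²(3L − a)/(6EI) = 1263/EI
  δ_0 = 3918/EI
Flexibility coefficient — unit upward force at 2: δ_{22} = L³/(3EI) = 41.67/EI.
With EI = 64000 kN·m²: δ_0 = 0.061211 m and δ_{22} = 0.000651 m/kN.
Compatibility — the spring shortens by R_2/k under the reaction it provides: δ_0 − R_2·δ_{22} = R_2/k. With 1/k = 0.000172 m/kN, R_2 = δ_0 / (δ_{22} + 1/k) = 0.061211 / (0.000651 + 0.000172) = 74.33 kN.
Moment equilibrium about 1: M_1 = Σ(load moments about 1) − R_2·L = 583.9 − 74.33×5 = 212.2 kN·m.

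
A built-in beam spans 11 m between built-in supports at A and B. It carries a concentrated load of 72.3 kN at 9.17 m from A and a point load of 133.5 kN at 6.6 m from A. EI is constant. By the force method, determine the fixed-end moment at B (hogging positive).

M_B = 303.4 kN·m

Take the two fixed-end moments M_A, M_B as redundants; the released structure is the simple span AB.
On the primary (simply-supported) span, the end slopes from the loading are:
  at A: point load 72.3 at a = 9.17: Pab(L + b)/(6LEI) = 235.9/EI
  at B: point load 72.3 at a = 9.17: Pab(L + a)/(6LEI) = 370.8/EI
  at A: point load 133.5 at a = 6.6: Pab(L + b)/(6LEI) = 904.6/EI
  at B: point load 133.5 at a = 6.6: Pab(L + a)/(6LEI) = 1034/EI
  θ_A0 = 1140/EI,  θ_B0 = 1405/EI
Flexibility coefficients: a unit moment at one end gives L/(3EI) there and L/(6EI) at the far end, so f₁₁ = f₂₂ = 3.667/EI and f₁₂ = f₂₁ = 1.833/EI.
Compatibility — zero rotation at each built-in end:
  3.667 M_A + 1.833 M_B = 1140
  1.833 M_A + 3.667 M_B = 1405
Solving the pair gives M_A = 159.3 kN·m and M_B = 303.4 kN·m (hogging).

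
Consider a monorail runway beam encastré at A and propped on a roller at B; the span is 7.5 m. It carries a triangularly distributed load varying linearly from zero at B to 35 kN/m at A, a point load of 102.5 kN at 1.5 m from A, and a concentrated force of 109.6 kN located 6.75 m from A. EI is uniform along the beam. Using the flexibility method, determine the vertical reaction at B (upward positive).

R_B = 125.2 kN

Release the roller at B. Primary structure: cantilever fixed at A.
Downward deflection at the released point B due to the loads:
  triangular load, peak 35 at the fixed end: w₀L⁴/(30EI) = 3691/EI
  point load 102.5 at a = 1.5: Pa²(3L − a)/(6EI) = 807.2/EI
  point load 109.6 at a = 6.75: Pa²(3L − a)/(6EI) = 13108/EI
  δ_0 = 17607/EI
Flexibility coefficient — unit upward force at B: δ_{BB} = L³/(3EI) = 140.6/EI.
The prop prevents deflection at B: R_B = δ_0/δ_{BB} = 17607/140.6 = 125.2 kN.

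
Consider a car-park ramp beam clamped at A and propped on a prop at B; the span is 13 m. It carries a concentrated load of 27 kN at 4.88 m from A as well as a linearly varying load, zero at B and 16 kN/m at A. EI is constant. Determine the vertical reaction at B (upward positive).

R_B = 25.79 kN

Take the reaction at B as the redundant and release it; the primary structure is a cantilever fixed at A.
Free-end deflection of the primary structure under the applied loading (downward +):
  point load 27 at a = 4.88: Pa²(3L − a)/(6EI) = 3656/EI
  triangular load, peak 16 at the fixed end: w₀L⁴/(30EI) = 15233/EI
  δ_0 = 18889/EI
Flexibility coefficient — unit upward force at B: δ_{BB} = L³/(3EI) = 732.3/EI.
Compatibility at B: δ_0 − R_B·δ_{BB} = 0, so R_B = 18889/732.3 = 25.79 kN.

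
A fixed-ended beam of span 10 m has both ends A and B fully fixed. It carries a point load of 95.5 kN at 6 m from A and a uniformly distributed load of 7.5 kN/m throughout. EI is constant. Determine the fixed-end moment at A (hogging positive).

M_A = 154.2 kN·m

Release both end moments; the primary structure is a simply-supported span AB with redundants M_A and M_B.
End rotations of the released simple span under the applied load (×1/EI):
  at A: point load 95.5 at a = 6: Pab(L + b)/(6LEI) = 534.8/EI
  at B: point load 95.5 at a = 6: Pab(L + a)/(6LEI) = 611.2/EI
  at A: UDL 7.5: wL³/(24EI) = 312.5/EI
  at B: UDL 7.5: wL³/(24EI) = 312.5/EI
  θ_A0 = 847.3/EI,  θ_B0 = 923.7/EI
Flexibility coefficients: a unit moment at one end gives L/(3EI) there and L/(6EI) at the far end, so f₁₁ = f₂₂ = 3.333/EI and f₁₂ = f₂₁ = 1.667/EI.
Compatibility — zero rotation at each built-in end:
  3.333 M_A + 1.667 M_B = 847.3
  1.667 M_A + 3.333 M_B = 923.7
Solving the pair gives M_A = 154.2 kN·m and M_B = 200 kN·m (hogging).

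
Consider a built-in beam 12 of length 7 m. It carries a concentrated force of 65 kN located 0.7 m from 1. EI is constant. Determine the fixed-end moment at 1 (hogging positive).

Take the two fixed-end moments M_1, M_2 as redundants; the released structure is the simple span 12.
On the primary (simply-supported) span, the end slopes from the loading are:
  at 1: point load 65 at a = 0.7: Pab(L + b)/(6LEI) = 90.77/EI
  at 2: point load 65 at a = 0.7: Pab(L + a)/(6LEI) = 52.55/EI
  θ_10 = 90.77/EI,  θ_20 = 52.55/EI
Flexibility coefficients: a unit moment at one end gives L/(3EI) there and L/(6EI) at the far end, so f₁₁ = f₂₂ = 2.333/EI and f₁₂ = f₂₁ = 1.167/EI.
Compatibility — zero rotation at each built-in end:
  2.333 M_1 + 1.167 M_2 = 90.77
  1.167 M_1 + 2.333 M_2 = 52.55
Solving the pair gives M_1 = 36.85 kN·m and M_2 = 4.095 kN·m (hogging).

M_1 = 36.85 kN·m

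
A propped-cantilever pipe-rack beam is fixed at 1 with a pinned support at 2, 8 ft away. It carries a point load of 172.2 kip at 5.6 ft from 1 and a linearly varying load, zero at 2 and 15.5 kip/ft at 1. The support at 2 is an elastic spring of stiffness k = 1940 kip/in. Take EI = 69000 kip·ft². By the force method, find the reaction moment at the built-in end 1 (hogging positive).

M_1 = 269.1 kip·ft

Release the roller at 2. Primary structure: cantilever fixed at 1.
Primary-structure tip deflection at 2 by superposition:
  point load 172.2 at a = 5.6: Pa²(3L − a)/(6EI) = 16561/EI
  triangular load, peak 15.5 at the fixed end: w₀L⁴/(30EI) = 2116/EI
  δ_0 = 18677/EI
Tip deflection under a unit load at 2: L³/(3EI) = 170.7/EI.
With EI = 69000 kip·ft²: δ_0 = 0.27068 ft and δ_{22} = 0.002473 ft/kip.
Compatibility — the spring shortens by R_2/k under the reaction it provides: δ_0 − R_2·δ_{22} = R_2/k. With 1/k = 1/(1940×12) ft/kip = 0.000043 ft/kip, R_2 = δ_0 / (δ_{22} + 1/k) = 0.27068 / (0.002473 + 0.000043) = 107.6 kip.
Moment equilibrium about 1: M_1 = Σ(load moments about 1) − R_2·L = 1130 − 107.6×8 = 269.1 kip·ft.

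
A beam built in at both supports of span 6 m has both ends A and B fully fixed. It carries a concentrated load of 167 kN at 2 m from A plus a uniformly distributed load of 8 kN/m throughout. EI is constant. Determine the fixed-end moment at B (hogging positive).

Take the two fixed-end moments M_A, M_B as redundants; the released structure is the simple span AB.
Simple-span end rotations at A and B under the given loads:
  at A: point load 167 at a = 2: Pab(L + b)/(6LEI) = 371.1/EI
  at B: point load 167 at a = 2: Pab(L + a)/(6LEI) = 296.9/EI
  at A: UDL 8: wL³/(24EI) = 72/EI
  at B: UDL 8: wL³/(24EI) = 72/EI
  θ_A0 = 443.1/EI,  θ_B0 = 368.9/EI
Flexibility coefficients: a unit moment at one end gives L/(3EI) there and L/(6EI) at the far end, so f₁₁ = f₂₂ = 2/EI and f₁₂ = f₂₁ = 1/EI.
Compatibility — zero rotation at each built-in end:
  2 M_A + 1 M_B = 443.1
  1 M_A + 2 M_B = 368.9
Solving the pair gives M_A = 172.4 kN·m and M_B = 98.22 kN·m (hogging).

M_B = 98.22 kN·m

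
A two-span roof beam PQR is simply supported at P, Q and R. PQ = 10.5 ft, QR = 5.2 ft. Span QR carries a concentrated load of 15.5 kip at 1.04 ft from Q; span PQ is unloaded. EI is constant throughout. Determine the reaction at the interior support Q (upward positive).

Take M_Q as the redundant. Released structure: two simple spans PQ and QR with a hinge at Q.
End slopes at the hinge Q, treating each span as simply supported:
  span QR: point load 15.5 at a = 1.04: Pab(L + b)/(6LEI) = 20.12/EI
  relative rotation θ_0 = (0 + 20.12)/EI = 20.12/EI
A unit hogging moment at Q produces rotation L₁/(3EI) + L₂/(3EI) = 5.233/EI.
Compatibility: M_Q·(L₁+L₂)/(3EI) = θ_0, giving M_Q = 3.844 kip·ft (hogging).
Span PQ, ΣM about P with M_Q applied at Q: R_Q^{PQ}·10.5 = 0 + 3.844, so R_Q^{PQ} = 0.3661 kip and R_P = 0 − 0.3661 = -0.3661 kip.
Span QR, ΣM about R: R_Q^{QR}·5.2 = 64.48 + 3.844, so R_Q^{QR} = 13.14 kip and R_R = 15.5 − 13.14 = 2.361 kip.
R_Q = 0.3661 + 13.14 = 13.51 kip.

R_Q = 13.51 kip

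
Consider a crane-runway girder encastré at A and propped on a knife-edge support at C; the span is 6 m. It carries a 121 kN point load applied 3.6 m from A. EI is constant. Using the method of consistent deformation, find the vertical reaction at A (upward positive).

R_A = 68.73 kN

Remove the prop at C; the released (primary) structure is a cantilever built in at A.
Primary-structure tip deflection at C by superposition:
  point load 121 at a = 3.6: Pa²(3L − a)/(6EI) = 3764/EI
Flexibility coefficient — unit upward force at C: δ_{CC} = L³/(3EI) = 72/EI.
Compatibility at C: δ_0 − R_C·δ_{CC} = 0, so R_C = 3764/72 = 52.27 kN.
Vertical equilibrium: R_A = ΣP − R_C = 121 − 52.27 = 68.73 kN.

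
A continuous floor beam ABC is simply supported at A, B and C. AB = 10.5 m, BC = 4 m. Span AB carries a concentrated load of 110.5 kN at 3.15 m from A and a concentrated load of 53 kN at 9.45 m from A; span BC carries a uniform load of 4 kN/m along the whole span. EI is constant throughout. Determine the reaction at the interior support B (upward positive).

Take M_B as the redundant. Released structure: two simple spans AB and BC with a hinge at B.
End slopes at the hinge B, treating each span as simply supported:
  span AB: point load 110.5 at a = 3.15: Pab(L + a)/(6LEI) = 554.3/EI
  span AB: point load 53 at a = 9.45: Pab(L + a)/(6LEI) = 166.5/EI
  span BC: UDL 4: wL³/(24EI) = 10.67/EI
  relative rotation θ_0 = (720.8 + 10.67)/EI = 731.5/EI
A unit hogging moment at B produces rotation L₁/(3EI) + L₂/(3EI) = 4.833/EI.
Compatibility: M_B·(L₁+L₂)/(3EI) = θ_0, giving M_B = 151.3 kN·m (hogging).
Span AB, ΣM about A with M_B applied at B: R_B^{AB}·10.5 = 848.9 + 151.3, so R_B^{AB} = 95.26 kN and R_A = 163.5 − 95.26 = 68.24 kN.
Span BC, ΣM about C: R_B^{BC}·4 = 32 + 151.3, so R_B^{BC} = 45.84 kN and R_C = 16 − 45.84 = -29.84 kN.
R_B = 95.26 + 45.84 = 141.1 kN.

R_B = 141.1 kN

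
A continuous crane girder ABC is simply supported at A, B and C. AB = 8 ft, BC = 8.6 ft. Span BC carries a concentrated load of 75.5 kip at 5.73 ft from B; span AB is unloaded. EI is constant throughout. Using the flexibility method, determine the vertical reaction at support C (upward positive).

R_C = 44.5 kip

Take M_B as the redundant. Released structure: two simple spans AB and BC with a hinge at B.
Rotations at B on the released spans (each span's end-slope, ×1/EI):
  span BC: point load 75.5 at a = 5.73: Pab(L + b)/(6LEI) = 276/EI
  relative rotation θ_0 = (0 + 276)/EI = 276/EI
A unit hogging moment at B produces rotation L₁/(3EI) + L₂/(3EI) = 5.533/EI.
Compatibility: M_B·(L₁+L₂)/(3EI) = θ_0, giving M_B = 49.88 kip·ft (hogging).
Span BC, ΣM about C: R_B^{BC}·8.6 = 216.7 + 49.88, so R_B^{BC} = 31 kip and R_C = 75.5 − 31 = 44.5 kip.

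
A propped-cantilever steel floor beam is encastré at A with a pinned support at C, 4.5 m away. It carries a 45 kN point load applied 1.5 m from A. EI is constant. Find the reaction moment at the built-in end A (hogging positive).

Choose R_C as the redundant. The primary structure is the cantilever fixed at A.
Free-end deflection of the primary structure under the applied loading (downward +):
  point load 45 at a = 1.5: Pa²(3L − a)/(6EI) = 202.5/EI
Tip deflection under a unit load at C: L³/(3EI) = 30.38/EI.
Compatibility at C: δ_0 − R_C·δ_{CC} = 0, so R_C = 202.5/30.38 = 6.667 kN.
Moment equilibrium about A: M_A = Σ(load moments about A) − R_C·L = 67.5 − 6.667×4.5 = 37.5 kN·m.

M_A = 37.5 kN·m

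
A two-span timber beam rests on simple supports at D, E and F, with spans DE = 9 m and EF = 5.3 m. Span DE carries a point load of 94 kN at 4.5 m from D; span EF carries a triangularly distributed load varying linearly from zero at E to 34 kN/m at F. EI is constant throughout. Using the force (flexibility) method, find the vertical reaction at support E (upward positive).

Insert a hinge at E; M_E is the redundant, and each span becomes simply supported.
Discontinuity in slope at E on the released structure — sum the simple-span end rotations:
  span DE: point load 94 at a = 4.5: Pab(L + a)/(6LEI) = 475.9/EI
  span EF: triangular load, peak 34: 7w₀L³/(360EI) = 98.42/EI
  relative rotation θ_0 = (475.9 + 98.42)/EI = 574.3/EI
A unit hogging moment at E produces rotation L₁/(3EI) + L₂/(3EI) = 4.767/EI.
Slope continuity at E: θ_0 = M_E·4.767/EI, so M_E = 574.3/4.767 = 120.5 kN·m (hogging).
Span DE, ΣM about D with M_E applied at E: R_E^{DE}·9 = 423 + 120.5, so R_E^{DE} = 60.39 kN and R_D = 94 − 60.39 = 33.61 kN.
Span EF, ΣM about F: R_E^{EF}·5.3 = 159.2 + 120.5, so R_E^{EF} = 52.77 kN and R_F = 90.1 − 52.77 = 37.33 kN.
R_E = 60.39 + 52.77 = 113.2 kN.

R_E = 113.2 kN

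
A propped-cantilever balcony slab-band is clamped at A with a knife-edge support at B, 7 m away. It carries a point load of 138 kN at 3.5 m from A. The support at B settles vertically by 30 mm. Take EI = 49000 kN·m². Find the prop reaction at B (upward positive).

R_B = 30.27 kN

Release the roller at B. Primary structure: cantilever fixed at A.
Deflection at B on the released cantilever, summing each load's contribution:
  point load 138 at a = 3.5: Pa²(3L − a)/(6EI) = 4931/EI
Flexibility coefficient — unit upward force at B: δ_{BB} = L³/(3EI) = 114.3/EI.
With EI = 49000 kN·m²: δ_0 = 0.10063 m and δ_{BB} = 0.002333 m/kN.
Compatibility — the beam at B must follow the support down by 0.03 m: δ_0 − R_B·δ_{BB} = 0.03, so R_B = (0.10063 − 0.03)/0.002333 = 30.27 kN.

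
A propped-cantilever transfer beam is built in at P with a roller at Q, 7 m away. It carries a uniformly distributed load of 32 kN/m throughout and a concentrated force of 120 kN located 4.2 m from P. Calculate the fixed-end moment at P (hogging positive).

M_P = 337.1 kN·m

Take the reaction at Q as the redundant and release it; the primary structure is a cantilever fixed at P.
Primary-structure tip deflection at Q by superposition:
  UDL 32: wL⁴/(8EI) = 9604/EI
  point load 120 at a = 4.2: Pa²(3L − a)/(6EI) = 5927/EI
  δ_0 = 15531/EI
Flexibility coefficient — unit upward force at Q: δ_{QQ} = L³/(3EI) = 114.3/EI.
The prop prevents deflection at Q: R_Q = δ_0/δ_{QQ} = 15531/114.3 = 135.8 kN.
Moment equilibrium about P: M_P = Σ(load moments about P) − R_Q·L = 1288 − 135.8×7 = 337.1 kN·m.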